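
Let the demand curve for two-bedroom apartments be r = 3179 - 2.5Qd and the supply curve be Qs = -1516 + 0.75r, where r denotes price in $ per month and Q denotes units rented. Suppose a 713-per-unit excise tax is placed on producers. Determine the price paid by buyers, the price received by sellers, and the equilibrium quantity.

Rewriting in direct form: Qd = 1271.6 - 0.4r.
The tax drives a wedge r_b - r_s = 713. Substituting r_s = r_b - 713 into supply: Qs = -2050.75 + 0.75r_b.
Market clearing requires 1271.6 - 0.4r_b = -2050.75 + 0.75r_b; hence 3322.35 = 1.15r_b and r_b = 2889.
Then r_s = 2889 - 713 = 2176 and Q = 1271.6 - 0.4(2889) = 116.

r_b = 2889, r_s = 2176, Q = 116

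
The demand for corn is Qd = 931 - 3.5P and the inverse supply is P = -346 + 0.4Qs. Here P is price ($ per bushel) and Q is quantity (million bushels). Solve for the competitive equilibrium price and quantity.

P* = 11, Q* = 892.5

Rewriting in direct form: Qs = 865 + 2.5P.
Set Qd = Qs: 931 - 3.5P = 865 + 2.5P, so 66 = 6P and P* = 11.
Substitute back: Q* = 931 - 3.5(11) = 892.5.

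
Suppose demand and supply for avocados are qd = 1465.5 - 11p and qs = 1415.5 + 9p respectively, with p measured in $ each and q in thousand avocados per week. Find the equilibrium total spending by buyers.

Set qd = qs: 1465.5 - 11p = 1415.5 + 9p, so 50 = 20p and p* = 2.5.
From the demand curve, q* = 1465.5 - 11(2.5) = 1438.
Total spending by buyers = p* × q* = 2.5 × 1438 = 3595.

Total spending by buyers = 3595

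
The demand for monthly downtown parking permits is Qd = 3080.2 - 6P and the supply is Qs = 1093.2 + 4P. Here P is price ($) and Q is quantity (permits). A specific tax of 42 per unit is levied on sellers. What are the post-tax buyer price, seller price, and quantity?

P_b = 215.5, P_s = 173.5, Q = 1787.2

Sellers keep P_s = P_b - 42 per unit, so supply in terms of the buyer price is Qs = 925.2 + 4P_b.
Market clearing requires 3080.2 - 6P_b = 925.2 + 4P_b; hence 2155 = 10P_b and P_b = 215.5.
So P_s = 173.5 and the quantity traded is Q = 3080.2 - 6(215.5) = 1787.2.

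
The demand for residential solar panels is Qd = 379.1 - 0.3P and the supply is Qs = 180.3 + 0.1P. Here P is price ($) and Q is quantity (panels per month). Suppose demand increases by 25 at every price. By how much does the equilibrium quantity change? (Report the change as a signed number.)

Set Qd = Qs: 379.1 - 0.3P = 180.3 + 0.1P, so 198.8 = 0.4P and P* = 497.
Then Q* = 379.1 - 0.3(497) = 230.
After the shift, demand is Qd = 404.1 - 0.3P.
The new intersection has 223.8 = 0.4P, i.e. P = 559.5, Q = 236.25.
ΔQ = 236.25 - 230 = 6.25.

ΔQ = 6.25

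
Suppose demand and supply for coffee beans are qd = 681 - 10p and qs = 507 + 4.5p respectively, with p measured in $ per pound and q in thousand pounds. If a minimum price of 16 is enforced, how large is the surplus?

At p = 16: qd = 521 and qs = 579.
Surplus = qs - qd = 579 - 521 = 58.

Surplus = 58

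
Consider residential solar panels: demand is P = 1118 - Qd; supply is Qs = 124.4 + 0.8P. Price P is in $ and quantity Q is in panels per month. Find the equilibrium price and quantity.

Rewriting in direct form: Qd = 1118 - P.
The market clears where 1118 - P = 124.4 + 0.8P. Rearranging, 1.8P = 993.6, hence P* = 552.
Plugging P* into demand: Q* = 1118 - 552 = 566.

P* = 552, Q* = 566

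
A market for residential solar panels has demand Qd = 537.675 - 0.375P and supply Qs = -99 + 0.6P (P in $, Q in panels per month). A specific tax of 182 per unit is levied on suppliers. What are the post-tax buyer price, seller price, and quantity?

The tax drives a wedge P_b - P_s = 182. Substituting P_s = P_b - 182 into supply: Qs = -208.2 + 0.6P_b.
Equate demand and the shifted supply: 537.675 - 0.375P_b = -208.2 + 0.6P_b, giving 0.975P_b = 745.875, so P_b = 765.
So P_s = 583 and the quantity traded is Q = 537.675 - 0.375(765) = 250.8.

P_b = 765, P_s = 583, Q = 250.8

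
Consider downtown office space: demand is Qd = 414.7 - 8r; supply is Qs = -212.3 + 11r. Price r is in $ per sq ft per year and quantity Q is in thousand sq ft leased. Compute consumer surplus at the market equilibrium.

At equilibrium Qd = Qs, so 414.7 - 8r = -212.3 + 11r; collecting terms, 627 = 19r and r* = 33.
Then Q* = 414.7 - 8(33) = 150.7.
Demand choke price (Qd = 0): r = 414.7/8 = 51.8375. Consumer surplus = ½ × (51.8375 - 33) × 150.7 = 1419.405625.

Consumer surplus = 1419.405625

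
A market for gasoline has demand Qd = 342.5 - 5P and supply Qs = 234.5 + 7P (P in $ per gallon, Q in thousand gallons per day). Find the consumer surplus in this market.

Consumer surplus = 8850.625

Set Qd = Qs: 342.5 - 5P = 234.5 + 7P, so 108 = 12P and P* = 9.
Plugging P* into demand: Q* = 342.5 - 5(9) = 297.5.
Demand choke price (Qd = 0): P = 342.5/5 = 68.5. Consumer surplus = ½ × (68.5 - 9) × 297.5 = 8850.625.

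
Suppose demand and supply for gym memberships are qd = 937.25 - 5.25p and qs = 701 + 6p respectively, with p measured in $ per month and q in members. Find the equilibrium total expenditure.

Total expenditure = 17367

Equating demand and supply, 937.25 - 5.25p = 701 + 6p gives 11.25p = 236.25, so p* = 21.
Then q* = 937.25 - 5.25(21) = 827.
Total expenditure = p* × q* = 21 × 827 = 17367.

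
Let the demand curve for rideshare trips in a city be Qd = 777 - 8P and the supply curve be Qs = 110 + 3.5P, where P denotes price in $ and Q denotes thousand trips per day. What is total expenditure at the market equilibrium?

Total expenditure = 18154

At equilibrium Qd = Qs, so 777 - 8P = 110 + 3.5P; collecting terms, 667 = 11.5P and P* = 58.
Plugging P* into demand: Q* = 777 - 8(58) = 313.
Total expenditure = P* × Q* = 58 × 313 = 18154.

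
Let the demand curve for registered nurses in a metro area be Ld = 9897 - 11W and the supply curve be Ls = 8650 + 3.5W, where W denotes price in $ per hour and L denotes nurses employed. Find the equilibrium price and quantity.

At equilibrium Ld = Ls, so 9897 - 11W = 8650 + 3.5W; collecting terms, 1247 = 14.5W and W* = 86.
Plugging W* into demand: L* = 9897 - 11(86) = 8951.

W* = 86, L* = 8951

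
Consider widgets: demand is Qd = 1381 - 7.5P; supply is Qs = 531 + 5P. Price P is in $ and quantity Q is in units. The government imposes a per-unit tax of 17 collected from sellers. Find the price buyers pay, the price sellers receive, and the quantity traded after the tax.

The tax drives a wedge P_b - P_s = 17. Substituting P_s = P_b - 17 into supply: Qs = 446 + 5P_b.
Market clearing requires 1381 - 7.5P_b = 446 + 5P_b; hence 935 = 12.5P_b and P_b = 74.8.
Then P_s = 74.8 - 17 = 57.8 and Q = 1381 - 7.5(74.8) = 820.

P_b = 74.8, P_s = 57.8, Q = 820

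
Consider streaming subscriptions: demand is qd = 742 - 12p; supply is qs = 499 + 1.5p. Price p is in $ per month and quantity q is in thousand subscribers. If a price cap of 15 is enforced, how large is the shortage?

Shortage = 40.5

At p = 15: qd = 562 and qs = 521.5.
Shortage = qd - qs = 562 - 521.5 = 40.5.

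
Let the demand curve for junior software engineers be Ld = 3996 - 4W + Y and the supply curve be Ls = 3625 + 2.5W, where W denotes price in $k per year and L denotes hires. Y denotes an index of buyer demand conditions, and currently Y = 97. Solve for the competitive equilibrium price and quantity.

W* = 72, L* = 3805

With Y = 97, demand is Ld = 4093 - 4W.
At equilibrium Ld = Ls, so 4093 - 4W = 3625 + 2.5W; collecting terms, 468 = 6.5W and W* = 72.
Substitute back: L* = 4093 - 4(72) = 3805.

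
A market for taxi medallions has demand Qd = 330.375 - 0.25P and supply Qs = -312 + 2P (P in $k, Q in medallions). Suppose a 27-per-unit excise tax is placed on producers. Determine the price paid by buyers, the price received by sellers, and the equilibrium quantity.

With a tax of 27 on producers, they supply based on the net price P_s = P_b - 27, so Qs = -366 + 2P_b.
Set Qd = Qs: 330.375 - 0.25P_b = -366 + 2P_b, so 696.375 = 2.25P_b and P_b = 309.5.
Then P_s = 309.5 - 27 = 282.5 and Q = 330.375 - 0.25(309.5) = 253.

P_b = 309.5, P_s = 282.5, Q = 253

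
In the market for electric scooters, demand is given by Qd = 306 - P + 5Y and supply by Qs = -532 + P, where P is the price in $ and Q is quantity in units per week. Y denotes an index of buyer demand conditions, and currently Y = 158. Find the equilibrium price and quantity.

With Y = 158, demand is Qd = 1096 - P.
Equating demand and supply, 1096 - P = -532 + P gives 2P = 1628, so P* = 814.
Substitute back: Q* = 1096 - 814 = 282.

P* = 814, Q* = 282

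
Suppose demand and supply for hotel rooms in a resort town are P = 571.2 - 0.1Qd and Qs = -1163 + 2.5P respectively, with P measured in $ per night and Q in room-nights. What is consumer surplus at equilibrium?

Inverting to quantity form: Qd = 5712 - 10P.
At equilibrium Qd = Qs, so 5712 - 10P = -1163 + 2.5P; collecting terms, 6875 = 12.5P and P* = 550.
Then Q* = 5712 - 10(550) = 212.
Demand choke price (Qd = 0): P = 5712/10 = 571.2. Consumer surplus = ½ × (571.2 - 550) × 212 = 2247.2.

Consumer surplus = 2247.2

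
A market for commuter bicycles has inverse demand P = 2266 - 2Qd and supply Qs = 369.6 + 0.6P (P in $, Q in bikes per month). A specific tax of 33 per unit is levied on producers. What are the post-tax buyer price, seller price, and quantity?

Rewriting in direct form: Qd = 1133 - 0.5P.
With a tax of 33 on producers, they supply based on the net price P_s = P_b - 33, so Qs = 349.8 + 0.6P_b.
Market clearing requires 1133 - 0.5P_b = 349.8 + 0.6P_b; hence 783.2 = 1.1P_b and P_b = 712.
Then P_s = 712 - 33 = 679 and Q = 1133 - 0.5(712) = 777.

P_b = 712, P_s = 679, Q = 777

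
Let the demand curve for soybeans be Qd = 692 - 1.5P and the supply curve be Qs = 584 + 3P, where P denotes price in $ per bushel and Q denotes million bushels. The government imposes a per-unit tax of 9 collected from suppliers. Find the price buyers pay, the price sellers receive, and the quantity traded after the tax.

P_b = 30, P_s = 21, Q = 647

With a tax of 9 on suppliers, they supply based on the net price P_s = P_b - 9, so Qs = 557 + 3P_b.
Equate demand and the shifted supply: 692 - 1.5P_b = 557 + 3P_b, giving 4.5P_b = 135, so P_b = 30.
So P_s = 21 and the quantity traded is Q = 692 - 1.5(30) = 647.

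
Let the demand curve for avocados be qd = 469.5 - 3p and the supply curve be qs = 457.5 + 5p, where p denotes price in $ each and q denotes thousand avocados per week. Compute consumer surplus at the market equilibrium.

The market clears where 469.5 - 3p = 457.5 + 5p. Rearranging, 8p = 12, hence p* = 1.5.
Then q* = 469.5 - 3(1.5) = 465.
Demand choke price (qd = 0): p = 469.5/3 = 156.5. Consumer surplus = ½ × (156.5 - 1.5) × 465 = 36037.5.

Consumer surplus = 36037.5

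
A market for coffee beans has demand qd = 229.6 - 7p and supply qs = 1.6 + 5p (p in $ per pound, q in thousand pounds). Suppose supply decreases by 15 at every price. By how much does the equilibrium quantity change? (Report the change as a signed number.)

Δq = -8.75

The market clears where 229.6 - 7p = 1.6 + 5p. Rearranging, 12p = 228, hence p* = 19.
Then q* = 229.6 - 7(19) = 96.6.
After the shift, supply is qs = -13.4 + 5p.
New equilibrium: 243 = 12p, so p = 20.25 and q = 87.85.
Δq = 87.85 - 96.6 = -8.75.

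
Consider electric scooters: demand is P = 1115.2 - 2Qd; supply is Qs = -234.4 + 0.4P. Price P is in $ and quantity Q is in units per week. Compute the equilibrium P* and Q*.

Solving each curve for Q: Qd = 557.6 - 0.5P.
Equating demand and supply, 557.6 - 0.5P = -234.4 + 0.4P gives 0.9P = 792, so P* = 880.
Substitute back: Q* = 557.6 - 0.5(880) = 117.6.

P* = 880, Q* = 117.6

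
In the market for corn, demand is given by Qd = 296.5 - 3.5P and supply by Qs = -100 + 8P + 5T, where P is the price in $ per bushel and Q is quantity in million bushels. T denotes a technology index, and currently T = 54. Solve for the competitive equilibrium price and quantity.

P* = 11, Q* = 258

With T = 54, supply is Qs = 170 + 8P.
Equating demand and supply, 296.5 - 3.5P = 170 + 8P gives 11.5P = 126.5, so P* = 11.
Then Q* = 296.5 - 3.5(11) = 258.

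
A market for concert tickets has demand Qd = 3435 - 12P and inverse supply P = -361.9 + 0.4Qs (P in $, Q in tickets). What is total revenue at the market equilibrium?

Total revenue = 234004.5

Solving each curve for Q: Qs = 904.75 + 2.5P.
Equating demand and supply, 3435 - 12P = 904.75 + 2.5P gives 14.5P = 2530.25, so P* = 174.5.
From the demand curve, Q* = 3435 - 12(174.5) = 1341.
Total revenue = P* × Q* = 174.5 × 1341 = 234004.5.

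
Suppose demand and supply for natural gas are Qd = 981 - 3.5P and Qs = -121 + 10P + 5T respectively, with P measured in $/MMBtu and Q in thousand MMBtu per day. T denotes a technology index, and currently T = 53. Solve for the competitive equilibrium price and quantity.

P* = 62, Q* = 764

With T = 53, supply is Qs = 144 + 10P.
The market clears where 981 - 3.5P = 144 + 10P. Rearranging, 13.5P = 837, hence P* = 62.
From the demand curve, Q* = 981 - 3.5(62) = 764.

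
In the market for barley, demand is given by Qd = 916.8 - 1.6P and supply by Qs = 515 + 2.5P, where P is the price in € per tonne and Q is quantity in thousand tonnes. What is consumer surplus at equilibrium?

At equilibrium Qd = Qs, so 916.8 - 1.6P = 515 + 2.5P; collecting terms, 401.8 = 4.1P and P* = 98.
Plugging P* into demand: Q* = 916.8 - 1.6(98) = 760.
Demand choke price (Qd = 0): P = 916.8/1.6 = 573. Consumer surplus = ½ × (573 - 98) × 760 = 180500.

Consumer surplus = 180500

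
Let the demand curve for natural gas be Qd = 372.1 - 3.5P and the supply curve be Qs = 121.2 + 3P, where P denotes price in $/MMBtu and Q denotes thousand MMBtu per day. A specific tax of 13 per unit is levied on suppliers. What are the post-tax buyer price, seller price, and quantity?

Suppliers keep P_s = P_b - 13 per unit, so supply in terms of the buyer price is Qs = 82.2 + 3P_b.
Set Qd = Qs: 372.1 - 3.5P_b = 82.2 + 3P_b, so 289.9 = 6.5P_b and P_b = 44.6.
So P_s = 31.6 and the quantity traded is Q = 372.1 - 3.5(44.6) = 216.

P_b = 44.6, P_s = 31.6, Q = 216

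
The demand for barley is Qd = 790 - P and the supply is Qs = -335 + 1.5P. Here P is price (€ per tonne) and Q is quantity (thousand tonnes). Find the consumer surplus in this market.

At equilibrium Qd = Qs, so 790 - P = -335 + 1.5P; collecting terms, 1125 = 2.5P and P* = 450.
Then Q* = 790 - 450 = 340.
Demand choke price (Qd = 0): P = 790. Consumer surplus = ½ × (790 - 450) × 340 = 57800.

Consumer surplus = 57800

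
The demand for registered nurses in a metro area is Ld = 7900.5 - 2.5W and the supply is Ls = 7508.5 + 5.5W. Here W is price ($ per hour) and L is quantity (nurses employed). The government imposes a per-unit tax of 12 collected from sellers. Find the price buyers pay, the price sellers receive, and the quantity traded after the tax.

Sellers keep W_s = W_b - 12 per unit, so supply in terms of the buyer price is Ls = 7442.5 + 5.5W_b.
Market clearing requires 7900.5 - 2.5W_b = 7442.5 + 5.5W_b; hence 458 = 8W_b and W_b = 57.25.
Then W_s = 57.25 - 12 = 45.25 and L = 7900.5 - 2.5(57.25) = 7757.375.

W_b = 57.25, W_s = 45.25, L = 7757.375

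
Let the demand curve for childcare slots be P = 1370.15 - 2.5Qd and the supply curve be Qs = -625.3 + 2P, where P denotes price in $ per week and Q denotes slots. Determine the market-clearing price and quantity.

P* = 488.9, Q* = 352.5

In direct form, Qd = 548.06 - 0.4P.
Set Qd = Qs: 548.06 - 0.4P = -625.3 + 2P, so 1173.36 = 2.4P and P* = 488.9.
Plugging P* into demand: Q* = 548.06 - 0.4(488.9) = 352.5.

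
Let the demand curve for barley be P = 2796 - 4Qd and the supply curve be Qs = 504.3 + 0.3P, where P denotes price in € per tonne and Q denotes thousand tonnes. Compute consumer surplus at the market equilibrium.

Consumer surplus = 745420.5

In direct form, Qd = 699 - 0.25P.
Set Qd = Qs: 699 - 0.25P = 504.3 + 0.3P, so 194.7 = 0.55P and P* = 354.
Plugging P* into demand: Q* = 699 - 0.25(354) = 610.5.
Demand choke price (Qd = 0): P = 699/0.25 = 2796. Consumer surplus = ½ × (2796 - 354) × 610.5 = 745420.5.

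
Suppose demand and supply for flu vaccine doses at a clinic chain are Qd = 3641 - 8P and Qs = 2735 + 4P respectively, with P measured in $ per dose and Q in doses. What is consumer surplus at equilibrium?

At equilibrium Qd = Qs, so 3641 - 8P = 2735 + 4P; collecting terms, 906 = 12P and P* = 75.5.
Substitute back: Q* = 3641 - 8(75.5) = 3037.
Demand choke price (Qd = 0): P = 3641/8 = 455.125. Consumer surplus = ½ × (455.125 - 75.5) × 3037 = 576460.5625.

Consumer surplus = 576460.5625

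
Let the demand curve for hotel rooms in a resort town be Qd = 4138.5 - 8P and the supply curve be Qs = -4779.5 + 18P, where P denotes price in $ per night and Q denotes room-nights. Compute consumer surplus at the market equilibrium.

Set Qd = Qs: 4138.5 - 8P = -4779.5 + 18P, so 8918 = 26P and P* = 343.
Substitute back: Q* = 4138.5 - 8(343) = 1394.5.
Demand choke price (Qd = 0): P = 4138.5/8 = 517.3125. Consumer surplus = ½ × (517.3125 - 343) × 1394.5 = 121539.390625.

Consumer surplus = 121539.390625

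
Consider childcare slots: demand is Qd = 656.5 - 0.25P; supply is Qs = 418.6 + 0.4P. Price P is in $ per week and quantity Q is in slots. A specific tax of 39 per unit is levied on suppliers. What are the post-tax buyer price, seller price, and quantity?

The tax drives a wedge P_b - P_s = 39. Substituting P_s = P_b - 39 into supply: Qs = 403 + 0.4P_b.
Set Qd = Qs: 656.5 - 0.25P_b = 403 + 0.4P_b, so 253.5 = 0.65P_b and P_b = 390.
Then P_s = 390 - 39 = 351 and Q = 656.5 - 0.25(390) = 559.

P_b = 390, P_s = 351, Q = 559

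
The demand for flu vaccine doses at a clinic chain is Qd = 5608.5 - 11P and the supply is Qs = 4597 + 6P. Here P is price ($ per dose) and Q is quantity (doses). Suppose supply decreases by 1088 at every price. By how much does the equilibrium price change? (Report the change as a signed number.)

ΔP = 64

At equilibrium Qd = Qs, so 5608.5 - 11P = 4597 + 6P; collecting terms, 1011.5 = 17P and P* = 59.5.
From the demand curve, Q* = 5608.5 - 11(59.5) = 4954.
After the shift, supply is Qs = 3509 + 6P.
The new intersection has 2099.5 = 17P, i.e. P = 123.5, Q = 4250.
ΔP = 123.5 - 59.5 = 64.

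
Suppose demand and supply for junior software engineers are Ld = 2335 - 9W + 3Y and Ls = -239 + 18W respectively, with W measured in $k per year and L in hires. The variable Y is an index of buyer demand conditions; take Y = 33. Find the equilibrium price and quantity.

W* = 99, L* = 1543

With Y = 33, demand is Ld = 2434 - 9W.
Equating demand and supply, 2434 - 9W = -239 + 18W gives 27W = 2673, so W* = 99.
From the demand curve, L* = 2434 - 9(99) = 1543.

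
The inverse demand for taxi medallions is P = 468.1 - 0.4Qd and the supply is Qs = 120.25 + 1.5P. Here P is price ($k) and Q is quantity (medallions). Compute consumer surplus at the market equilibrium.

Consumer surplus = 52839.2

Rewriting in direct form: Qd = 1170.25 - 2.5P.
The market clears where 1170.25 - 2.5P = 120.25 + 1.5P. Rearranging, 4P = 1050, hence P* = 262.5.
From the demand curve, Q* = 1170.25 - 2.5(262.5) = 514.
Demand choke price (Qd = 0): P = 1170.25/2.5 = 468.1. Consumer surplus = ½ × (468.1 - 262.5) × 514 = 52839.2.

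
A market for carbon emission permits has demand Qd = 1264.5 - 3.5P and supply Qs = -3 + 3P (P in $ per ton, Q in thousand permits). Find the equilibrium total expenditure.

Equating demand and supply, 1264.5 - 3.5P = -3 + 3P gives 6.5P = 1267.5, so P* = 195.
Substitute back: Q* = 1264.5 - 3.5(195) = 582.
Total expenditure = P* × Q* = 195 × 582 = 113490.

Total expenditure = 113490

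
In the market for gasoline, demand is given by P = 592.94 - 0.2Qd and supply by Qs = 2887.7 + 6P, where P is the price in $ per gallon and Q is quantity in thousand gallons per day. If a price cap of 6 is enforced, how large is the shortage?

Inverting to quantity form: Qd = 2964.7 - 5P.
Evaluating both curves at the ceiling price 6 gives Qd = 2934.7, Qs = 2923.7.
Shortage = Qd - Qs = 2934.7 - 2923.7 = 11.

Shortage = 11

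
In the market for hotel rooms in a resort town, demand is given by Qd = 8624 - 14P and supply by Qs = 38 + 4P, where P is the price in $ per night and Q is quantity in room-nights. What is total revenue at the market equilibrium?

Set Qd = Qs: 8624 - 14P = 38 + 4P, so 8586 = 18P and P* = 477.
Then Q* = 8624 - 14(477) = 1946.
Total revenue = P* × Q* = 477 × 1946 = 928242.

Total revenue = 928242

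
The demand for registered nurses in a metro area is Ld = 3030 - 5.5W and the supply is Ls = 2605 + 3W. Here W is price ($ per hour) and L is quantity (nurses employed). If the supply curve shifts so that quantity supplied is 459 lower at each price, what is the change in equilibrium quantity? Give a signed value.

The market clears where 3030 - 5.5W = 2605 + 3W. Rearranging, 8.5W = 425, hence W* = 50.
From the demand curve, L* = 3030 - 5.5(50) = 2755.
After the shift, supply is Ls = 2146 + 3W.
New equilibrium: 884 = 8.5W, so W = 104 and L = 2458.
ΔL = 2458 - 2755 = -297.

ΔL = -297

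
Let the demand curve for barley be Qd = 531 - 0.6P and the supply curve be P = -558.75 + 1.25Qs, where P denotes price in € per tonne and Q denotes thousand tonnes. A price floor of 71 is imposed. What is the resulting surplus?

Rewriting in direct form: Qs = 447 + 0.8P.
Evaluating both curves at the floor price 71 gives Qd = 488.4, Qs = 503.8.
Surplus = Qs - Qd = 503.8 - 488.4 = 15.4.

Surplus = 15.4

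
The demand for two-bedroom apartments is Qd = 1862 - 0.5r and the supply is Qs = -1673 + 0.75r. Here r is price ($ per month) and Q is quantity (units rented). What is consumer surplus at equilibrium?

Consumer surplus = 200704

At equilibrium Qd = Qs, so 1862 - 0.5r = -1673 + 0.75r; collecting terms, 3535 = 1.25r and r* = 2828.
Then Q* = 1862 - 0.5(2828) = 448.
Demand choke price (Qd = 0): r = 1862/0.5 = 3724. Consumer surplus = ½ × (3724 - 2828) × 448 = 200704.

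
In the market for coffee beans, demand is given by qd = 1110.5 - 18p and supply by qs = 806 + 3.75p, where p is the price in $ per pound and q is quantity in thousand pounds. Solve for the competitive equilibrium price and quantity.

p* = 14, q* = 858.5

Set qd = qs: 1110.5 - 18p = 806 + 3.75p, so 304.5 = 21.75p and p* = 14.
Then q* = 1110.5 - 18(14) = 858.5.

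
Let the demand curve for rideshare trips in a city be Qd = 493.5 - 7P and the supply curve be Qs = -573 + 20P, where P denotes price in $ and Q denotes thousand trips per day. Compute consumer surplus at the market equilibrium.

Consumer surplus = 3363.5

At equilibrium Qd = Qs, so 493.5 - 7P = -573 + 20P; collecting terms, 1066.5 = 27P and P* = 39.5.
Plugging P* into demand: Q* = 493.5 - 7(39.5) = 217.
Demand choke price (Qd = 0): P = 493.5/7 = 70.5. Consumer surplus = ½ × (70.5 - 39.5) × 217 = 3363.5.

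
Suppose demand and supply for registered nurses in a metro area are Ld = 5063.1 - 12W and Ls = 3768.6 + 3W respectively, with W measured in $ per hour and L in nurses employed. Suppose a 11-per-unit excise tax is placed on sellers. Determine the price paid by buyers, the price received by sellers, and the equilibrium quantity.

Sellers keep W_s = W_b - 11 per unit, so supply in terms of the buyer price is Ls = 3735.6 + 3W_b.
Set Ld = Ls: 5063.1 - 12W_b = 3735.6 + 3W_b, so 1327.5 = 15W_b and W_b = 88.5.
Then W_s = 88.5 - 11 = 77.5 and L = 5063.1 - 12(88.5) = 4001.1.

W_b = 88.5, W_s = 77.5, L = 4001.1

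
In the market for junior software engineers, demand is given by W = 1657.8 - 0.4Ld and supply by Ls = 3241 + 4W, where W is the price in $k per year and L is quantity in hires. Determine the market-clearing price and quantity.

W* = 139, L* = 3797

Inverting to quantity form: Ld = 4144.5 - 2.5W.
Equating demand and supply, 4144.5 - 2.5W = 3241 + 4W gives 6.5W = 903.5, so W* = 139.
From the demand curve, L* = 4144.5 - 2.5(139) = 3797.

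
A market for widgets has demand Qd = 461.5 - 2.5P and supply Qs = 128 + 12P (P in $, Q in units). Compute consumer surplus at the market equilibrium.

Consumer surplus = 32643.2

The market clears where 461.5 - 2.5P = 128 + 12P. Rearranging, 14.5P = 333.5, hence P* = 23.
Substitute back: Q* = 461.5 - 2.5(23) = 404.
Demand choke price (Qd = 0): P = 461.5/2.5 = 184.6. Consumer surplus = ½ × (184.6 - 23) × 404 = 32643.2.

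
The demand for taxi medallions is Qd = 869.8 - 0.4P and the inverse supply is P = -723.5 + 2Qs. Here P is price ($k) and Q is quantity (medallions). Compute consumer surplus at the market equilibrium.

Rewriting in direct form: Qs = 361.75 + 0.5P.
At equilibrium Qd = Qs, so 869.8 - 0.4P = 361.75 + 0.5P; collecting terms, 508.05 = 0.9P and P* = 564.5.
Plugging P* into demand: Q* = 869.8 - 0.4(564.5) = 644.
Demand choke price (Qd = 0): P = 869.8/0.4 = 2174.5. Consumer surplus = ½ × (2174.5 - 564.5) × 644 = 518420.

Consumer surplus = 518420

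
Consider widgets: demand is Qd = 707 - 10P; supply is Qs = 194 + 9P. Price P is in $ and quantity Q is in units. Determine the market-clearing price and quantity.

P* = 27, Q* = 437

Equating demand and supply, 707 - 10P = 194 + 9P gives 19P = 513, so P* = 27.
From the demand curve, Q* = 707 - 10(27) = 437.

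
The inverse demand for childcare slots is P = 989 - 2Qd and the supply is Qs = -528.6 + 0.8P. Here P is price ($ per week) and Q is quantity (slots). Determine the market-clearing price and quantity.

P* = 787, Q* = 101

In direct form, Qd = 494.5 - 0.5P.
Set Qd = Qs: 494.5 - 0.5P = -528.6 + 0.8P, so 1023.1 = 1.3P and P* = 787.
Then Q* = 494.5 - 0.5(787) = 101.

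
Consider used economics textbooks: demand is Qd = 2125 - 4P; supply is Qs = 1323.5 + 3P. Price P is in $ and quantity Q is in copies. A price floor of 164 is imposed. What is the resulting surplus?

Evaluating both curves at the floor price 164 gives Qd = 1469, Qs = 1815.5.
Surplus = Qs - Qd = 1815.5 - 1469 = 346.5.

Surplus = 346.5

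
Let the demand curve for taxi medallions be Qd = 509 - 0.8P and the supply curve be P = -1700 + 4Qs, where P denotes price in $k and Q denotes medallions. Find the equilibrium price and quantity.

Inverting to quantity form: Qs = 425 + 0.25P.
The market clears where 509 - 0.8P = 425 + 0.25P. Rearranging, 1.05P = 84, hence P* = 80.
Then Q* = 509 - 0.8(80) = 445.

P* = 80, Q* = 445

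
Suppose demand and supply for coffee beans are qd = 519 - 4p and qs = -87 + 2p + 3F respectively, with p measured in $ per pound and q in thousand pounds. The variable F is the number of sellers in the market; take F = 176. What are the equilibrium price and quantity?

p* = 13, q* = 467

With F = 176, supply is qs = 441 + 2p.
Equating demand and supply, 519 - 4p = 441 + 2p gives 6p = 78, so p* = 13.
Substitute back: q* = 519 - 4(13) = 467.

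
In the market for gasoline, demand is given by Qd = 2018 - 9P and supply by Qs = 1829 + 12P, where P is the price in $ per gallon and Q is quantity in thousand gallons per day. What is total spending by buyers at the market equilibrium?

Total spending by buyers = 17433

Equating demand and supply, 2018 - 9P = 1829 + 12P gives 21P = 189, so P* = 9.
From the demand curve, Q* = 2018 - 9(9) = 1937.
Total spending by buyers = P* × Q* = 9 × 1937 = 17433.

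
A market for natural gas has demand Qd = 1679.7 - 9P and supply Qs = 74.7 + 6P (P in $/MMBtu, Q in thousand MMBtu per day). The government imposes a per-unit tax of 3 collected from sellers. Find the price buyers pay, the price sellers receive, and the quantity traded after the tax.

With a tax of 3 on sellers, they supply based on the net price P_s = P_b - 3, so Qs = 56.7 + 6P_b.
Market clearing requires 1679.7 - 9P_b = 56.7 + 6P_b; hence 1623 = 15P_b and P_b = 108.2.
So P_s = 105.2 and the quantity traded is Q = 1679.7 - 9(108.2) = 705.9.

P_b = 108.2, P_s = 105.2, Q = 705.9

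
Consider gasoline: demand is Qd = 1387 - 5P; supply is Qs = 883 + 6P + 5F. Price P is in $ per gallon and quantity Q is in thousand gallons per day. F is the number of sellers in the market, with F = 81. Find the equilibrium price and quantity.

With F = 81, supply is Qs = 1288 + 6P.
At equilibrium Qd = Qs, so 1387 - 5P = 1288 + 6P; collecting terms, 99 = 11P and P* = 9.
From the demand curve, Q* = 1387 - 5(9) = 1342.

P* = 9, Q* = 1342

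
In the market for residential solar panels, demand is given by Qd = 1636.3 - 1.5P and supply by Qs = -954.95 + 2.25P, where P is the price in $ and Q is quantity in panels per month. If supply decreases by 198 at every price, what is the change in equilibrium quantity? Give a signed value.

ΔQ = -79.2

At equilibrium Qd = Qs, so 1636.3 - 1.5P = -954.95 + 2.25P; collecting terms, 2591.25 = 3.75P and P* = 691.
Substitute back: Q* = 1636.3 - 1.5(691) = 599.8.
After the shift, supply is Qs = -1152.95 + 2.25P.
The new intersection has 2789.25 = 3.75P, i.e. P = 743.8, Q = 520.6.
ΔQ = 520.6 - 599.8 = -79.2.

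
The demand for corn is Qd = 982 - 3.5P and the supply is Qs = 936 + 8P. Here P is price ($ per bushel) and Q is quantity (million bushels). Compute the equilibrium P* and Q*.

At equilibrium Qd = Qs, so 982 - 3.5P = 936 + 8P; collecting terms, 46 = 11.5P and P* = 4.
Plugging P* into demand: Q* = 982 - 3.5(4) = 968.

P* = 4, Q* = 968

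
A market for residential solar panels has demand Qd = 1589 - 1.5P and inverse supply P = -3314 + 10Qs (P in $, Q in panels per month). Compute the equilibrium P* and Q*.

P* = 786, Q* = 410

Inverting to quantity form: Qs = 331.4 + 0.1P.
Equating demand and supply, 1589 - 1.5P = 331.4 + 0.1P gives 1.6P = 1257.6, so P* = 786.
From the demand curve, Q* = 1589 - 1.5(786) = 410.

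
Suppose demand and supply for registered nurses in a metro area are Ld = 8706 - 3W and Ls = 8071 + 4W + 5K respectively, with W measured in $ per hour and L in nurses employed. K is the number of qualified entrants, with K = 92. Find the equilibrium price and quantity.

With K = 92, supply is Ls = 8531 + 4W.
Set Ld = Ls: 8706 - 3W = 8531 + 4W, so 175 = 7W and W* = 25.
Substitute back: L* = 8706 - 3(25) = 8631.

W* = 25, L* = 8631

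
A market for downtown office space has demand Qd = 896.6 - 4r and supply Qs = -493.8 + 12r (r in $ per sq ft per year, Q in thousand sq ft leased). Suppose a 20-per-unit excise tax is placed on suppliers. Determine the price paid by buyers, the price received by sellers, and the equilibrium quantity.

The tax drives a wedge r_b - r_s = 20. Substituting r_s = r_b - 20 into supply: Qs = -733.8 + 12r_b.
Equate demand and the shifted supply: 896.6 - 4r_b = -733.8 + 12r_b, giving 16r_b = 1630.4, so r_b = 101.9.
So r_s = 81.9 and the quantity traded is Q = 896.6 - 4(101.9) = 489.

r_b = 101.9, r_s = 81.9, Q = 489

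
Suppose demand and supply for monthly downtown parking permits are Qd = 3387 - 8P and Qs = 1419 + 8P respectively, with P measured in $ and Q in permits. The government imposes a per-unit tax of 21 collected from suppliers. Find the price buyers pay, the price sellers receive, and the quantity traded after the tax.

P_b = 133.5, P_s = 112.5, Q = 2319

Suppliers keep P_s = P_b - 21 per unit, so supply in terms of the buyer price is Qs = 1251 + 8P_b.
Equate demand and the shifted supply: 3387 - 8P_b = 1251 + 8P_b, giving 16P_b = 2136, so P_b = 133.5.
Then P_s = 133.5 - 21 = 112.5 and Q = 3387 - 8(133.5) = 2319.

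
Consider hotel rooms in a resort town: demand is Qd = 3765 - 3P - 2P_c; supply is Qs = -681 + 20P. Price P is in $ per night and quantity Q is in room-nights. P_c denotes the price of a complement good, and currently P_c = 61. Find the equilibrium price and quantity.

P* = 188, Q* = 3079

With P_c = 61, demand is Qd = 3643 - 3P.
Equating demand and supply, 3643 - 3P = -681 + 20P gives 23P = 4324, so P* = 188.
From the demand curve, Q* = 3643 - 3(188) = 3079.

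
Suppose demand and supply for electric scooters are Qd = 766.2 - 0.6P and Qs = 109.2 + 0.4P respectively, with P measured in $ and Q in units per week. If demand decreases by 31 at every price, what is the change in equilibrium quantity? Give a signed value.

ΔQ = -12.4

Equating demand and supply, 766.2 - 0.6P = 109.2 + 0.4P gives P = 657, so P* = 657.
Then Q* = 766.2 - 0.6(657) = 372.
After the shift, demand is Qd = 735.2 - 0.6P.
The new intersection has 626 = P, i.e. P = 626, Q = 359.6.
ΔQ = 359.6 - 372 = -12.4.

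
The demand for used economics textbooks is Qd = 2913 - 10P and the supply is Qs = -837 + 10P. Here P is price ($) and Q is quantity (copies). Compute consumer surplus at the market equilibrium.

At equilibrium Qd = Qs, so 2913 - 10P = -837 + 10P; collecting terms, 3750 = 20P and P* = 187.5.
Substitute back: Q* = 2913 - 10(187.5) = 1038.
Demand choke price (Qd = 0): P = 2913/10 = 291.3. Consumer surplus = ½ × (291.3 - 187.5) × 1038 = 53872.2.

Consumer surplus = 53872.2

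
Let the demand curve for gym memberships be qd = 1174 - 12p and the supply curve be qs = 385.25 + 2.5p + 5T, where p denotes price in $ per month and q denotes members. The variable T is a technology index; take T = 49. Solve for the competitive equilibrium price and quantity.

With T = 49, supply is qs = 630.25 + 2.5p.
Equating demand and supply, 1174 - 12p = 630.25 + 2.5p gives 14.5p = 543.75, so p* = 37.5.
From the demand curve, q* = 1174 - 12(37.5) = 724.

p* = 37.5, q* = 724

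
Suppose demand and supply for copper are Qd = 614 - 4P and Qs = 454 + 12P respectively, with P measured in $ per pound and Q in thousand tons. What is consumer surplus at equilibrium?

Consumer surplus = 41184.5

At equilibrium Qd = Qs, so 614 - 4P = 454 + 12P; collecting terms, 160 = 16P and P* = 10.
Then Q* = 614 - 4(10) = 574.
Demand choke price (Qd = 0): P = 614/4 = 153.5. Consumer surplus = ½ × (153.5 - 10) × 574 = 41184.5.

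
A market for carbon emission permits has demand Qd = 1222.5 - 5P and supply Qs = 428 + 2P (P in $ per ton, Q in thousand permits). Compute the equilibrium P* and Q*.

The market clears where 1222.5 - 5P = 428 + 2P. Rearranging, 7P = 794.5, hence P* = 113.5.
Substitute back: Q* = 1222.5 - 5(113.5) = 655.

P* = 113.5, Q* = 655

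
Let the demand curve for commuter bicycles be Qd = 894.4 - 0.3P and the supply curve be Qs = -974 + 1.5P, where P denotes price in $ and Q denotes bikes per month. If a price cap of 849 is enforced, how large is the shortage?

Shortage = 340.2

With P fixed at 849, quantity demanded is 639.7 and quantity supplied is 299.5.
Shortage = Qd - Qs = 639.7 - 299.5 = 340.2.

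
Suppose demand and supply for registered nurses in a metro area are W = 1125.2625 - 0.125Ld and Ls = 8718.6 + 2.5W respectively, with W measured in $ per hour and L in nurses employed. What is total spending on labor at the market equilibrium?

Total spending on labor = 237224.7

Rewriting in direct form: Ld = 9002.1 - 8W.
Equating demand and supply, 9002.1 - 8W = 8718.6 + 2.5W gives 10.5W = 283.5, so W* = 27.
From the demand curve, L* = 9002.1 - 8(27) = 8786.1.
Total spending on labor = W* × L* = 27 × 8786.1 = 237224.7.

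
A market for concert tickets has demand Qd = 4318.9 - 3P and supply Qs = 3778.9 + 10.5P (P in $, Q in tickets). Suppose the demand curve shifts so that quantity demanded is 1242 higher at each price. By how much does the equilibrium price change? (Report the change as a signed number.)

ΔP = 92

Equating demand and supply, 4318.9 - 3P = 3778.9 + 10.5P gives 13.5P = 540, so P* = 40.
Substitute back: Q* = 4318.9 - 3(40) = 4198.9.
After the shift, demand is Qd = 5560.9 - 3P.
Re-solving, 13.5P = 1782 gives P = 132 and Q = 5164.9.
ΔP = 132 - 40 = 92.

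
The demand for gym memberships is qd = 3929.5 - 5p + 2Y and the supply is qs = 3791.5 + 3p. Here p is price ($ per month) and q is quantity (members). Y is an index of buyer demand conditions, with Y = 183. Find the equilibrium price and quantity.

p* = 63, q* = 3980.5

With Y = 183, demand is qd = 4295.5 - 5p.
At equilibrium qd = qs, so 4295.5 - 5p = 3791.5 + 3p; collecting terms, 504 = 8p and p* = 63.
Then q* = 4295.5 - 5(63) = 3980.5.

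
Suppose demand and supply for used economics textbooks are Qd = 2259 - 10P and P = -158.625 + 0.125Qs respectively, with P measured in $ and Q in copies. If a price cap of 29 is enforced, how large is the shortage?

Inverting to quantity form: Qs = 1269 + 8P.
With P fixed at 29, quantity demanded is 1969 and quantity supplied is 1501.
Shortage = Qd - Qs = 1969 - 1501 = 468.

Shortage = 468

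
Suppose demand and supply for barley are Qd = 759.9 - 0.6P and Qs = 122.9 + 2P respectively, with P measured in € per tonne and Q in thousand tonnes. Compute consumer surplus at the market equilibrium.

The market clears where 759.9 - 0.6P = 122.9 + 2P. Rearranging, 2.6P = 637, hence P* = 245.
Then Q* = 759.9 - 0.6(245) = 612.9.
Demand choke price (Qd = 0): P = 759.9/0.6 = 1266.5. Consumer surplus = ½ × (1266.5 - 245) × 612.9 = 313038.675.

Consumer surplus = 313038.675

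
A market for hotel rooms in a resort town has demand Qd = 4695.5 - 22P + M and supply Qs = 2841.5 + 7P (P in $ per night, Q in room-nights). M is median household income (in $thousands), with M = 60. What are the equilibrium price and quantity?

With M = 60, demand is Qd = 4755.5 - 22P.
Set Qd = Qs: 4755.5 - 22P = 2841.5 + 7P, so 1914 = 29P and P* = 66.
From the demand curve, Q* = 4755.5 - 22(66) = 3303.5.

P* = 66, Q* = 3303.5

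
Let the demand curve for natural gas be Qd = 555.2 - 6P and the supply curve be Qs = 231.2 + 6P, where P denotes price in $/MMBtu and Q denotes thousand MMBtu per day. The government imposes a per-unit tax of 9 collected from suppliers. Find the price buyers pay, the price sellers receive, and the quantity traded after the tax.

P_b = 31.5, P_s = 22.5, Q = 366.2

The tax drives a wedge P_b - P_s = 9. Substituting P_s = P_b - 9 into supply: Qs = 177.2 + 6P_b.
Market clearing requires 555.2 - 6P_b = 177.2 + 6P_b; hence 378 = 12P_b and P_b = 31.5.
Then P_s = 31.5 - 9 = 22.5 and Q = 555.2 - 6(31.5) = 366.2.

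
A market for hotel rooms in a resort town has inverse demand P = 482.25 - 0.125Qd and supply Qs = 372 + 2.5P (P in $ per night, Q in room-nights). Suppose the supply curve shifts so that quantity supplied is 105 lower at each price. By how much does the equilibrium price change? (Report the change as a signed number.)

Inverting to quantity form: Qd = 3858 - 8P.
Equating demand and supply, 3858 - 8P = 372 + 2.5P gives 10.5P = 3486, so P* = 332.
Substitute back: Q* = 3858 - 8(332) = 1202.
After the shift, supply is Qs = 267 + 2.5P.
Re-solving, 10.5P = 3591 gives P = 342 and Q = 1122.
ΔP = 342 - 332 = 10.

ΔP = 10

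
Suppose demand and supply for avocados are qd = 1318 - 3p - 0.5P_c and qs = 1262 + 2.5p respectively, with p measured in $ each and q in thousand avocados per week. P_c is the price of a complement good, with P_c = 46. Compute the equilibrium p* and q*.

p* = 6, q* = 1277

With P_c = 46, demand is qd = 1295 - 3p.
The market clears where 1295 - 3p = 1262 + 2.5p. Rearranging, 5.5p = 33, hence p* = 6.
Plugging p* into demand: q* = 1295 - 3(6) = 1277.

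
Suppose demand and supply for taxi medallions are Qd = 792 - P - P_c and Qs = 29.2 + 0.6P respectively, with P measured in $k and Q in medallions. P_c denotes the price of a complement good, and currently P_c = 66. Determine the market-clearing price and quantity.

With P_c = 66, demand is Qd = 726 - P.
Set Qd = Qs: 726 - P = 29.2 + 0.6P, so 696.8 = 1.6P and P* = 435.5.
Plugging P* into demand: Q* = 726 - 435.5 = 290.5.

P* = 435.5, Q* = 290.5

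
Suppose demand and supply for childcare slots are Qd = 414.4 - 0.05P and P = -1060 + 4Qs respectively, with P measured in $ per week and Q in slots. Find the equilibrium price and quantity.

P* = 498, Q* = 389.5

Solving each curve for Q: Qs = 265 + 0.25P.
Equating demand and supply, 414.4 - 0.05P = 265 + 0.25P gives 0.3P = 149.4, so P* = 498.
Plugging P* into demand: Q* = 414.4 - 0.05(498) = 389.5.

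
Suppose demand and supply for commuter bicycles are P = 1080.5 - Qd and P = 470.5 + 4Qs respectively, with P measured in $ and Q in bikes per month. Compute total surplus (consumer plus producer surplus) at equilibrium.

Total surplus = 37210

In direct form, Qd = 1080.5 - P and Qs = -117.625 + 0.25P.
Set Qd = Qs: 1080.5 - P = -117.625 + 0.25P, so 1198.125 = 1.25P and P* = 958.5.
Then Q* = 1080.5 - 958.5 = 122.
Demand choke price = 1080.5; supply choke price = 470.5. CS = ½(1080.5 - 958.5)(122) = 7442; PS = ½(958.5 - 470.5)(122) = 29768. Total surplus = 37210.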